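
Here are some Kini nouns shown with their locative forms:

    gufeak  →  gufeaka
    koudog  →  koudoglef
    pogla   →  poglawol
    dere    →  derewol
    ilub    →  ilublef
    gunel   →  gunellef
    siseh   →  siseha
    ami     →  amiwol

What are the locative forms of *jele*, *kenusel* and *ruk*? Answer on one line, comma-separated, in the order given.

The pattern is voicing of the final sound: -a when the stem ends in a voiceless consonant (*gufeak*, *siseh*); -lef when the stem ends in a voiced consonant (*koudog*, *ilub*, *gunel*); -wol when the stem ends in a vowel (*pogla*, *dere*, *ami*).
*jele*: final sound = /e/, a vowel → -wol → *jelewol*.
*kenusel*: final sound = /l/, a voiced consonant → -lef → *kenusellef*.
The final sound of *ruk* is /k/, which is a voiceless consonant, so the suffix is -a, giving *ruka*.

jelewol, kenusellef, ruka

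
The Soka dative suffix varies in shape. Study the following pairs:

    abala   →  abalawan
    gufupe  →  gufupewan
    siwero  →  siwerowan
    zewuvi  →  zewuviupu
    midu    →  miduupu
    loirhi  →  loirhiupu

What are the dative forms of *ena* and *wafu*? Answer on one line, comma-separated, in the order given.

The alternation tracks the last vowel of the stem — -upu when the last vowel of the stem is a high vowel (*zewuvi*, *midu*, *loirhi*); -wan when the last vowel of the stem is a non-high vowel (*abala*, *gufupe*, *siwero*).
*ena* — last vowel /a/ (a non-high vowel) → -wan → *enawan*.
*wafu* — last vowel /u/ (a high vowel) → -upu → *wafuupu*.

enawan, wafuupu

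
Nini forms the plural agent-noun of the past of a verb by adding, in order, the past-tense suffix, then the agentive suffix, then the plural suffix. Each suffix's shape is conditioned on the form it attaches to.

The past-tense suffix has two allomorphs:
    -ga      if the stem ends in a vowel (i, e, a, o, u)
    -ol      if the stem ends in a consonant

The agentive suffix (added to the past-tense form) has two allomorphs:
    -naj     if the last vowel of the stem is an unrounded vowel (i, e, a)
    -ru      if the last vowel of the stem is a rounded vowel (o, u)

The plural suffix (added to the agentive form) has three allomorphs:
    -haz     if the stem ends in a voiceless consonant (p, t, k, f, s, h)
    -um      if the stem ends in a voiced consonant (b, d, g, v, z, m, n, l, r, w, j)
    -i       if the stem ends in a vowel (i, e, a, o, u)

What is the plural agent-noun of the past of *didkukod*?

*didkukod* — final sound /d/ (a consonant) → -ol → *didkukodol*.
The last vowel of the past-tense form *didkukodol* is /o/, which is a rounded vowel, so the agentive suffix is -ru, giving *didkukodolru*.
The agentive form *didkukodolru*: final sound = /u/, a vowel → -i → *didkukodolrui*.

didkukodolrui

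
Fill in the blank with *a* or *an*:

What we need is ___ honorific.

The indefinite article is chosen by the initial *sound* of the following word, not its spelling.
*honorific* begins with the sound /ɒ/ (silent h) — a vowel sound.
So the article is *an*: What we need is an honorific.

an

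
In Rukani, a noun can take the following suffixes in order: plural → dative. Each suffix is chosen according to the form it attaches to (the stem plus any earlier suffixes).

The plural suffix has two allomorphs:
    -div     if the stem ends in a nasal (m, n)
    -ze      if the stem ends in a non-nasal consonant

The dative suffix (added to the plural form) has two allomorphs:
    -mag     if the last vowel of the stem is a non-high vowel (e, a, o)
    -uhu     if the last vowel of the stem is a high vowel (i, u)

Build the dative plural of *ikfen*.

ikfendivuhu

*ikfen*: final consonant = /n/, a nasal → -div → *ikfendiv*.
The plural form *ikfendiv* — last vowel /i/ (a high vowel) → -uhu → *ikfendivuhu*.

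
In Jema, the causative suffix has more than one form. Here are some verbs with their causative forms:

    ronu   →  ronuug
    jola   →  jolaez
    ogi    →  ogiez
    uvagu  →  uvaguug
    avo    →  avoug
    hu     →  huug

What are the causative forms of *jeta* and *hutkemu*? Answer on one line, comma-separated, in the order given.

jetaez, hutkemuug

The suffix is conditioned by the last vowel: -ug when the last vowel of the stem is a rounded vowel (*ronu*, *uvagu*, *avo*, *hu*); -ez when the last vowel of the stem is an unrounded vowel (*jola*, *ogi*).
*jeta*: last vowel = /a/, an unrounded vowel → -ez → *jetaez*.
The last vowel of *hutkemu* is /u/, which is a rounded vowel, so the suffix is -ug, giving *hutkemuug*.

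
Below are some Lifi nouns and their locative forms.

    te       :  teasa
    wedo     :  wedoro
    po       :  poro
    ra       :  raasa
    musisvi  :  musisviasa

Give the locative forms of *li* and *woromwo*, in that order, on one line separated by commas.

liasa, woromworo

The pattern is rounding harmony: -ro when the last vowel of the stem is a rounded vowel (*wedo*, *po*); -asa when the last vowel of the stem is an unrounded vowel (*te*, *ra*, *musisvi*).
The last vowel of *li* is /i/, which is an unrounded vowel, so the suffix is -asa, giving *liasa*.
The last vowel of *woromwo* is /o/, which is a rounded vowel, so the suffix is -ro, giving *woromworo*.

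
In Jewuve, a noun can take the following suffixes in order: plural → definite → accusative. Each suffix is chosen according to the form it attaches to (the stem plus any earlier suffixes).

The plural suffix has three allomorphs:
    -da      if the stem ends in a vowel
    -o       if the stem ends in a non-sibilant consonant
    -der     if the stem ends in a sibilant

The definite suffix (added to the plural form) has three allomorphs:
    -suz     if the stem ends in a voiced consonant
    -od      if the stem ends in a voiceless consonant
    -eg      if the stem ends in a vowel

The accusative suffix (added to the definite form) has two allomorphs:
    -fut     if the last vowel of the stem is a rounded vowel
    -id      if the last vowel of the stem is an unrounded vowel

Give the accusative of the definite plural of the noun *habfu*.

The final sound of *habfu* is /u/, which is a vowel, so the plural suffix is -da, giving *habfuda*.
The plural form *habfuda*: final sound = /a/, a vowel → -eg → *habfudaeg*.
The definite form *habfudaeg* — last vowel /e/ (an unrounded vowel) → -id → *habfudaegid*.

habfudaegid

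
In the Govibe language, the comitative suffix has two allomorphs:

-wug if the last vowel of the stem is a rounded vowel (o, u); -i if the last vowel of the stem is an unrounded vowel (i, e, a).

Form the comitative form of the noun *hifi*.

hifii

Since the last vowel of *hifi* is /i/ (an unrounded vowel), it takes -i, giving *hifii*.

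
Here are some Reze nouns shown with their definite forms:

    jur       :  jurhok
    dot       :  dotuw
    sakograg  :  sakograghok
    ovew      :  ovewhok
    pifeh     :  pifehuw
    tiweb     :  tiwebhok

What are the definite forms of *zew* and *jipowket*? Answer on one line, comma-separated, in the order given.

Looking at the final consonant of each stem: -uw when the stem ends in a voiceless consonant (*dot*, *pifeh*); -hok when the stem ends in a voiced consonant (*jur*, *sakograg*, *ovew*, *tiweb*).
The final consonant of *zew* is /w/, which is voiced, so the suffix is -hok, giving *zewhok*.
*jipowket*: final consonant = /t/, voiceless → -uw → *jipowketuw*.

zewhok, jipowketuw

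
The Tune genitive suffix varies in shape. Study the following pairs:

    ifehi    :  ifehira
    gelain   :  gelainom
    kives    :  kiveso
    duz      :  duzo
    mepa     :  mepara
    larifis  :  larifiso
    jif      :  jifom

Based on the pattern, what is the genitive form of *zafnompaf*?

zafnompafom

The alternation tracks the final sound of the stem — -o when the stem ends in a sibilant (*kives*, *duz*, *larifis*); -om when the stem ends in a non-sibilant consonant (*gelain*, *jif*); -ra when the stem ends in a vowel (*ifehi*, *mepa*).
*zafnompaf* — final sound /f/ (a non-sibilant consonant) → -om → *zafnompafom*.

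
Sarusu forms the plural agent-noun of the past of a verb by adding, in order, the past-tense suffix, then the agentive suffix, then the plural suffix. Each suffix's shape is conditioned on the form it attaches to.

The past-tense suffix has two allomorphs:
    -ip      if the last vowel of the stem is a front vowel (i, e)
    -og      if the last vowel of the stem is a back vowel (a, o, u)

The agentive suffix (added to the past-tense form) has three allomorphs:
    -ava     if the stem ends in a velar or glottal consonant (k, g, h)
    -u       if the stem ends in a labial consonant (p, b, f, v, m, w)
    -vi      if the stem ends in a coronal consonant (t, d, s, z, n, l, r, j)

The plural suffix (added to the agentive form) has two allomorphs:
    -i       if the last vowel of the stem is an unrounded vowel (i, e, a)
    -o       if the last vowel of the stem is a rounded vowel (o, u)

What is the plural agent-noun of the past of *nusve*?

*nusve* — last vowel /e/ (a front vowel) → -ip → *nusveip*.
The final consonant of the past-tense form *nusveip* is /p/, which is labial, so the agentive suffix is -u, giving *nusveipu*.
The last vowel of the agentive form *nusveipu* is /u/, which is a rounded vowel, so the plural suffix is -o, giving *nusveipuo*.

nusveipuo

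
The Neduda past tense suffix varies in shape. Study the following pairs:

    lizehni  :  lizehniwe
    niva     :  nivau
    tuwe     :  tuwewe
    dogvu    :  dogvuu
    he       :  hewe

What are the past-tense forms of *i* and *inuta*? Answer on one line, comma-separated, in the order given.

iwe, inutau

The suffix is conditioned by the last vowel: -we when the last vowel of the stem is a front vowel (*lizehni*, *tuwe*, *he*); -u when the last vowel of the stem is a back vowel (*niva*, *dogvu*).
*i*: last vowel = /i/, a front vowel → -we → *iwe*.
*inuta* — last vowel /a/ (a back vowel) → -u → *inutau*.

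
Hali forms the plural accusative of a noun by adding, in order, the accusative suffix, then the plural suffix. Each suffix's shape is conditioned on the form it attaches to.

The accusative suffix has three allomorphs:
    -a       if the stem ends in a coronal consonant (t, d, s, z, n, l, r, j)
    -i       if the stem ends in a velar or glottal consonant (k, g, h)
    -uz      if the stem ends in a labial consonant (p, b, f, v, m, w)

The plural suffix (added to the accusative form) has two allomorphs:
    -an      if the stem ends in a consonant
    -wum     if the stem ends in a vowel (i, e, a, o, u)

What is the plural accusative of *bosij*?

The final consonant of *bosij* is /j/, which is coronal, so the accusative suffix is -a, giving *bosija*.
The accusative form *bosija*: final sound = /a/, a vowel → -wum → *bosijawum*.

bosijawum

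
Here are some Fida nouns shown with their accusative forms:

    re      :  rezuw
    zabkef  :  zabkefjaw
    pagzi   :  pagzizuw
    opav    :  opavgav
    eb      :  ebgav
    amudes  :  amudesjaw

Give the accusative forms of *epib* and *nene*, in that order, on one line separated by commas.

epibgav, nenezuw

The pattern is voicing of the final sound: -jaw when the stem ends in a voiceless consonant (*zabkef*, *amudes*); -gav when the stem ends in a voiced consonant (*opav*, *eb*); -zuw when the stem ends in a vowel (*re*, *pagzi*).
The final sound of *epib* is /b/, which is a voiced consonant, so the suffix is -gav, giving *epibgav*.
*nene* — final sound /e/ (a vowel) → -zuw → *nenezuw*.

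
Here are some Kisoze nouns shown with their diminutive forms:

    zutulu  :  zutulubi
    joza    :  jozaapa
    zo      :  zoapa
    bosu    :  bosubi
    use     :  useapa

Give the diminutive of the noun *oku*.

The pattern is height harmony: -bi when the last vowel of the stem is a high vowel (*zutulu*, *bosu*); -apa when the last vowel of the stem is a non-high vowel (*joza*, *zo*, *use*).
*oku* — last vowel /u/ (a high vowel) → -bi → *okubi*.

okubi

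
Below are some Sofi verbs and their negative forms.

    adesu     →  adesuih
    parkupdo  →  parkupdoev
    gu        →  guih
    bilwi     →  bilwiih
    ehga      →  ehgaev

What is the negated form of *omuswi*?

omuswiih

The suffix is conditioned by the last vowel: -ih when the last vowel of the stem is a high vowel (*adesu*, *gu*, *bilwi*); -ev when the last vowel of the stem is a non-high vowel (*parkupdo*, *ehga*).
*omuswi*: last vowel = /i/, a high vowel → -ih → *omuswiih*.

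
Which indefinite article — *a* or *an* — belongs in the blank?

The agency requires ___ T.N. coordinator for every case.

a

The indefinite article is chosen by the initial *sound* of the following word, not its spelling.
The initialism *T.N.* is read letter by letter; the first letter, T, is pronounced /tiː/, which begins with a consonant sound.
So the article is *a*: The agency requires a T.N. coordinator for every case.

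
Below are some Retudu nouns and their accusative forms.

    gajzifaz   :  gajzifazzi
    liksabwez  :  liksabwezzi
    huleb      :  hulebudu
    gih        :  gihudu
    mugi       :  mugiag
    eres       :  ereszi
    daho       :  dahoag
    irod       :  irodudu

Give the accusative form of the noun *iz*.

izzi

The alternation tracks the final sound of the stem — -zi when the stem ends in a sibilant (*gajzifaz*, *liksabwez*, *eres*); -udu when the stem ends in a non-sibilant consonant (*huleb*, *gih*, *irod*); -ag when the stem ends in a vowel (*mugi*, *daho*).
The final sound of *iz* is /z/, which is a sibilant, so the suffix is -zi, giving *izzi*.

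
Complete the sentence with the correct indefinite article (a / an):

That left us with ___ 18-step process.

an

The indefinite article is chosen by the initial *sound* of the following word, not its spelling.
The number *18* is spoken "eighteen", beginning with /ˌeɪˈtiːn/ — a vowel sound.
So the article is *an*: That left us with an 18-step process.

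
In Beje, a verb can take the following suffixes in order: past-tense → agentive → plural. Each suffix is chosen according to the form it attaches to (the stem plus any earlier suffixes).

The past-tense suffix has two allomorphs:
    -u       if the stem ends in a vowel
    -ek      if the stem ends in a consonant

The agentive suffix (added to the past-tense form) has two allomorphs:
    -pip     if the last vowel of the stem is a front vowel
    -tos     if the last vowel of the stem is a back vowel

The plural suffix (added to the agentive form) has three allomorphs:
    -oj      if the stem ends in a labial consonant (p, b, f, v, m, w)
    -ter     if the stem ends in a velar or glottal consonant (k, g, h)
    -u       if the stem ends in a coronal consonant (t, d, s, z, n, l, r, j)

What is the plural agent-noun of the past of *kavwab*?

The final sound of *kavwab* is /b/, which is a consonant, so the past-tense suffix is -ek, giving *kavwabek*.
The past-tense form *kavwabek* — last vowel /e/ (a front vowel) → -pip → *kavwabekpip*.
The agentive form *kavwabekpip*: final consonant = /p/, labial → -oj → *kavwabekpipoj*.

kavwabekpipoj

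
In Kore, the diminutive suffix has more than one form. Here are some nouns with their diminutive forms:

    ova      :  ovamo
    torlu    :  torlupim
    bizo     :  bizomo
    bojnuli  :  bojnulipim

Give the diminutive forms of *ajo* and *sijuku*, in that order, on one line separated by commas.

Looking at the last vowel of each stem: -pim when the last vowel of the stem is a high vowel (*torlu*, *bojnuli*); -mo when the last vowel of the stem is a non-high vowel (*ova*, *bizo*).
The last vowel of *ajo* is /o/, which is a non-high vowel, so the suffix is -mo, giving *ajomo*.
The last vowel of *sijuku* is /u/, which is a high vowel, so the suffix is -pim, giving *sijukupim*.

ajomo, sijukupim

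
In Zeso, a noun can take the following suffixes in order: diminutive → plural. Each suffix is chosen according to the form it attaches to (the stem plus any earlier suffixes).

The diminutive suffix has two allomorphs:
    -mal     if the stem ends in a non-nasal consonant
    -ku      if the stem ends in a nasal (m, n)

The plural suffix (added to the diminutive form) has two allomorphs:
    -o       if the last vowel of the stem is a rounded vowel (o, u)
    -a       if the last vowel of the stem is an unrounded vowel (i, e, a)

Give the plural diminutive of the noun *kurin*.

*kurin* — final consonant /n/ (a nasal) → -ku → *kurinku*.
The last vowel of the diminutive form *kurinku* is /u/, which is a rounded vowel, so the plural suffix is -o, giving *kurinkuo*.

kurinkuo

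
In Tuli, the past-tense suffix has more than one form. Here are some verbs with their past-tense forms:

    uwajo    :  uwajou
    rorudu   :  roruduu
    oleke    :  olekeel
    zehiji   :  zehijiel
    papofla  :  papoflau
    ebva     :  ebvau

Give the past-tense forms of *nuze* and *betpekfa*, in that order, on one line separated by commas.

nuzeel, betpekfau

Looking at the last vowel of each stem: -el when the last vowel of the stem is a front vowel (*oleke*, *zehiji*); -u when the last vowel of the stem is a back vowel (*uwajo*, *rorudu*, *papofla*, *ebva*).
Since the last vowel of *nuze* is /e/ (a front vowel), it takes -el, giving *nuzeel*.
*betpekfa* — last vowel /a/ (a back vowel) → -u → *betpekfau*.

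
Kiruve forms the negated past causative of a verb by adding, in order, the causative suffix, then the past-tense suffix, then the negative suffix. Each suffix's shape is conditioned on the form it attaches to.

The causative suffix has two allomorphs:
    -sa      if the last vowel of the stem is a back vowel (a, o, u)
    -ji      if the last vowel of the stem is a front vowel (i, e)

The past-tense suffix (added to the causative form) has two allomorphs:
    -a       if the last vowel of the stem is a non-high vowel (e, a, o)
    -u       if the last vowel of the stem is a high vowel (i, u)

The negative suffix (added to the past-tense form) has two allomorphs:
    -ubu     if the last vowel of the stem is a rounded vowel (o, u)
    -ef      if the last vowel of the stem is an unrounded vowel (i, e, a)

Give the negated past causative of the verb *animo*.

animosaaef

Since the last vowel of *animo* is /o/ (a back vowel), it takes -sa, giving *animosa*.
Since the last vowel of the causative form *animosa* is /a/ (a non-high vowel), it takes -a, giving *animosaa*.
The past-tense form *animosaa*: last vowel = /a/, an unrounded vowel → -ef → *animosaaef*.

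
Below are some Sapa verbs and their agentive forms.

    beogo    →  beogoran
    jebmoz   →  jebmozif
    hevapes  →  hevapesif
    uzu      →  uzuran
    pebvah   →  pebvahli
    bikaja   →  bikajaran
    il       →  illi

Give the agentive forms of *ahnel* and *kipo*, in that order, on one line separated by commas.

The pattern is sibilance of the final sound: -if when the stem ends in a sibilant (*jebmoz*, *hevapes*); -li when the stem ends in a non-sibilant consonant (*pebvah*, *il*); -ran when the stem ends in a vowel (*beogo*, *uzu*, *bikaja*).
*ahnel* — final sound /l/ (a non-sibilant consonant) → -li → *ahnelli*.
*kipo*: final sound = /o/, a vowel → -ran → *kiporan*.

ahnelli, kiporan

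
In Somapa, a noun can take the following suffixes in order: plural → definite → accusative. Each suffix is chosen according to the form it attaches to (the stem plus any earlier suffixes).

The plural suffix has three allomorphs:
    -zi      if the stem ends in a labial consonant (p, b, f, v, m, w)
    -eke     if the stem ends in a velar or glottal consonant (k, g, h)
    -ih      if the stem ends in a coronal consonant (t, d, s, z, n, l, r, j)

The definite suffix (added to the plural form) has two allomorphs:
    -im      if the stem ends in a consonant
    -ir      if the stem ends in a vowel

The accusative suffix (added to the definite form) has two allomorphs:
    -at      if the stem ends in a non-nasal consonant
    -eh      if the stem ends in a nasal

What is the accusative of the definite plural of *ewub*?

ewubziirat

The final consonant of *ewub* is /b/, which is labial, so the plural suffix is -zi, giving *ewubzi*.
The plural form *ewubzi* — final sound /i/ (a vowel) → -ir → *ewubziir*.
The definite form *ewubziir* — final consonant /r/ (non-nasal) → -at → *ewubziirat*.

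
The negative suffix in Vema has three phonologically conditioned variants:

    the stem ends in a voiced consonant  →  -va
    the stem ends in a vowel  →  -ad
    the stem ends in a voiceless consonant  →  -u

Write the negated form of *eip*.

The final sound of *eip* is /p/, which is a voiceless consonant, so the suffix is -u, giving *eipu*.

eipu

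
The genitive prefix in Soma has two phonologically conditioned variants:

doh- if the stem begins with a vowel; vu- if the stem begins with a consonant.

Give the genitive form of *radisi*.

*radisi*: first sound = /r/, a consonant → vu- → *vuradisi*.

vuradisi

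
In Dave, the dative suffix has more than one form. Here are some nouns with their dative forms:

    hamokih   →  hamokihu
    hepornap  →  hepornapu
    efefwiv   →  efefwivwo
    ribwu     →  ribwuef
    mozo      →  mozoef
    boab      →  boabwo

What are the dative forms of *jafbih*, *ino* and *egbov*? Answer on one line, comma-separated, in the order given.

jafbihu, inoef, egbovwo

The suffix is conditioned by the final sound: -u when the stem ends in a voiceless consonant (*hamokih*, *hepornap*); -wo when the stem ends in a voiced consonant (*efefwiv*, *boab*); -ef when the stem ends in a vowel (*ribwu*, *mozo*).
The final sound of *jafbih* is /h/, which is a voiceless consonant, so the suffix is -u, giving *jafbihu*.
The final sound of *ino* is /o/, which is a vowel, so the suffix is -ef, giving *inoef*.
The final sound of *egbov* is /v/, which is a voiced consonant, so the suffix is -wo, giving *egbovwo*.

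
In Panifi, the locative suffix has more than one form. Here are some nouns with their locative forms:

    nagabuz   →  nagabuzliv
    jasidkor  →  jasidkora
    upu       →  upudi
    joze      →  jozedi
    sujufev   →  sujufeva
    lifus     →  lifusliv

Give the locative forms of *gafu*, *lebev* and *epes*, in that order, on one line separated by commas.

Looking at the final sound of each stem: -liv when the stem ends in a sibilant (*nagabuz*, *lifus*); -a when the stem ends in a non-sibilant consonant (*jasidkor*, *sujufev*); -di when the stem ends in a vowel (*upu*, *joze*).
Since the final sound of *gafu* is /u/ (a vowel), it takes -di, giving *gafudi*.
The final sound of *lebev* is /v/, which is a non-sibilant consonant, so the suffix is -a, giving *lebeva*.
The final sound of *epes* is /s/, which is a sibilant, so the suffix is -liv, giving *epesliv*.

gafudi, lebeva, epesliv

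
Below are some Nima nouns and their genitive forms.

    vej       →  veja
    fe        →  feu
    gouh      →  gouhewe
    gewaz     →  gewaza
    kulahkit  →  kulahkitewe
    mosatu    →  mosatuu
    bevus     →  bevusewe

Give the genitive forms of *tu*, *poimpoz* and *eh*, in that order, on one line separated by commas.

Looking at the final sound of each stem: -ewe when the stem ends in a voiceless consonant (*gouh*, *kulahkit*, *bevus*); -a when the stem ends in a voiced consonant (*vej*, *gewaz*); -u when the stem ends in a vowel (*fe*, *mosatu*).
*tu* — final sound /u/ (a vowel) → -u → *tuu*.
*poimpoz*: final sound = /z/, a voiced consonant → -a → *poimpoza*.
*eh* — final sound /h/ (a voiceless consonant) → -ewe → *ehewe*.

tuu, poimpoza, ehewe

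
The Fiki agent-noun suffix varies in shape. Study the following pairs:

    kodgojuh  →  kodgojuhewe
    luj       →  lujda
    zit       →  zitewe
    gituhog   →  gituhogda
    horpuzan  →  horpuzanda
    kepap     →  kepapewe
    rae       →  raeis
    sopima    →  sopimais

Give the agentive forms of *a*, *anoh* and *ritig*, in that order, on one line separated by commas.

ais, anohewe, ritigda

Looking at the final sound of each stem: -ewe when the stem ends in a voiceless consonant (*kodgojuh*, *zit*, *kepap*); -da when the stem ends in a voiced consonant (*luj*, *gituhog*, *horpuzan*); -is when the stem ends in a vowel (*rae*, *sopima*).
Since the final sound of *a* is /a/ (a vowel), it takes -is, giving *ais*.
*anoh* — final sound /h/ (a voiceless consonant) → -ewe → *anohewe*.
*ritig*: final sound = /g/, a voiced consonant → -da → *ritigda*.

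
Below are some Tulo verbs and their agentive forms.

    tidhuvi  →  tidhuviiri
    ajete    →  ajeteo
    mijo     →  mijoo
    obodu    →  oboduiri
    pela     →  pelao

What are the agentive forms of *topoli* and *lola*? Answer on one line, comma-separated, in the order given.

topoliiri, lolao

The pattern is height harmony: -iri when the last vowel of the stem is a high vowel (*tidhuvi*, *obodu*); -o when the last vowel of the stem is a non-high vowel (*ajete*, *mijo*, *pela*).
The last vowel of *topoli* is /i/, which is a high vowel, so the suffix is -iri, giving *topoliiri*.
*lola*: last vowel = /a/, a non-high vowel → -o → *lolao*.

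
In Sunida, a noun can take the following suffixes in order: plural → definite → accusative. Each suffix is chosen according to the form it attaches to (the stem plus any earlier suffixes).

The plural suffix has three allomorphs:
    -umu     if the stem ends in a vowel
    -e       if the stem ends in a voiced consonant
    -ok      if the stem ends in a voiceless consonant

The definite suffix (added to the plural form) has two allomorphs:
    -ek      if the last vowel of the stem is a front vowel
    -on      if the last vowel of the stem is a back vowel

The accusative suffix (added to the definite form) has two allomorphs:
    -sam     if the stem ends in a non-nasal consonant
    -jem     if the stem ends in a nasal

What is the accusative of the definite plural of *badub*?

badubeeksam

The final sound of *badub* is /b/, which is a voiced consonant, so the plural suffix is -e, giving *badube*.
The plural form *badube* — last vowel /e/ (a front vowel) → -ek → *badubeek*.
Since the final consonant of the definite form *badubeek* is /k/ (non-nasal), it takes -sam, giving *badubeeksam*.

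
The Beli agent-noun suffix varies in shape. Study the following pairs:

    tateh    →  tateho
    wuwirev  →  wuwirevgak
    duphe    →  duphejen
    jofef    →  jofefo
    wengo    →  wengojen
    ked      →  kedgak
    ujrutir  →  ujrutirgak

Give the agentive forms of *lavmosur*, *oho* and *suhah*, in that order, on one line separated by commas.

The suffix is conditioned by the final sound: -o when the stem ends in a voiceless consonant (*tateh*, *jofef*); -gak when the stem ends in a voiced consonant (*wuwirev*, *ked*, *ujrutir*); -jen when the stem ends in a vowel (*duphe*, *wengo*).
The final sound of *lavmosur* is /r/, which is a voiced consonant, so the suffix is -gak, giving *lavmosurgak*.
Since the final sound of *oho* is /o/ (a vowel), it takes -jen, giving *ohojen*.
*suhah*: final sound = /h/, a voiceless consonant → -o → *suhaho*.

lavmosurgak, ohojen, suhaho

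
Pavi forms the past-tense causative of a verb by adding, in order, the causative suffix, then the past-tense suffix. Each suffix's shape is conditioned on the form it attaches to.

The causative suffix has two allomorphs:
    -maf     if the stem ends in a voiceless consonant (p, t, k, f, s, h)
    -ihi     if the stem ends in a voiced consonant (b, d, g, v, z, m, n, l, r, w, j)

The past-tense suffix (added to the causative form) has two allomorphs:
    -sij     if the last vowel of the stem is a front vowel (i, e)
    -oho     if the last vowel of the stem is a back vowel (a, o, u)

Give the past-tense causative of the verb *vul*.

*vul*: final consonant = /l/, voiced → -ihi → *vulihi*.
The causative form *vulihi* — last vowel /i/ (a front vowel) → -sij → *vulihisij*.

vulihisij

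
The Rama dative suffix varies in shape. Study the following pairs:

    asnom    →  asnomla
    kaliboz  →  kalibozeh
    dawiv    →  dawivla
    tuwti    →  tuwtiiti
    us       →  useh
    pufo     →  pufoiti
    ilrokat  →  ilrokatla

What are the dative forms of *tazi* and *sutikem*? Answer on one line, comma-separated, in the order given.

taziiti, sutikemla

The pattern is sibilance of the final sound: -eh when the stem ends in a sibilant (*kaliboz*, *us*); -la when the stem ends in a non-sibilant consonant (*asnom*, *dawiv*, *ilrokat*); -iti when the stem ends in a vowel (*tuwti*, *pufo*).
*tazi*: final sound = /i/, a vowel → -iti → *taziiti*.
*sutikem*: final sound = /m/, a non-sibilant consonant → -la → *sutikemla*.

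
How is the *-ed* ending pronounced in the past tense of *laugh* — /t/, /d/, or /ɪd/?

/t/

The stem *laugh* ends in a voiceless consonant other than /t/.
The -ed suffix is realized as /ɪd/ after /t, d/; as /t/ after other voiceless consonants; and as /d/ after other voiced sounds.
So -ed on *laugh* is pronounced /t/.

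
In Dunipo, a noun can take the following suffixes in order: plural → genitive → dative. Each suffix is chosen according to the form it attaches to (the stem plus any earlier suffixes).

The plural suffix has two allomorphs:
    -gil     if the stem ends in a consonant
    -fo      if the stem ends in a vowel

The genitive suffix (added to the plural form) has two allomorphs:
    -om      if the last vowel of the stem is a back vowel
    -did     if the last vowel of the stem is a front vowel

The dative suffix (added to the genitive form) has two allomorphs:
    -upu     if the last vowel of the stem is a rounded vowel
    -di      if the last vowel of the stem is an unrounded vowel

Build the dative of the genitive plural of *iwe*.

iwefoomupu

The final sound of *iwe* is /e/, which is a vowel, so the plural suffix is -fo, giving *iwefo*.
The plural form *iwefo* — last vowel /o/ (a back vowel) → -om → *iwefoom*.
The last vowel of the genitive form *iwefoom* is /o/, which is a rounded vowel, so the dative suffix is -upu, giving *iwefoomupu*.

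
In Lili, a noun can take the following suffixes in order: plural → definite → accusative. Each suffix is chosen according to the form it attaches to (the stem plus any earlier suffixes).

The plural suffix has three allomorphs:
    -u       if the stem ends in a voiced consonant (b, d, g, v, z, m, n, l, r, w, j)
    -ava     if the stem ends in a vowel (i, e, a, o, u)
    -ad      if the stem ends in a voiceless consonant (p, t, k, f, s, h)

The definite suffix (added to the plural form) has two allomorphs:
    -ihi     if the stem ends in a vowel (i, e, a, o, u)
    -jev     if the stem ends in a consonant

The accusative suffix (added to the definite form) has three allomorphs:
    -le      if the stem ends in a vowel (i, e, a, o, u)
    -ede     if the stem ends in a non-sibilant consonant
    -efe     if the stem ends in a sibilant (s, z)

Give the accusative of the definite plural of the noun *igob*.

The final sound of *igob* is /b/, which is a voiced consonant, so the plural suffix is -u, giving *igobu*.
The plural form *igobu* — final sound /u/ (a vowel) → -ihi → *igobuihi*.
The final sound of the definite form *igobuihi* is /i/, which is a vowel, so the accusative suffix is -le, giving *igobuihile*.

igobuihile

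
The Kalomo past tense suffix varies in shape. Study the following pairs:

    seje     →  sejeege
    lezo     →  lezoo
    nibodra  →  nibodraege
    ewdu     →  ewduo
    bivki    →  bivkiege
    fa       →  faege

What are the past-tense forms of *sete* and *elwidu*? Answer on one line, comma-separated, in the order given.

The suffix is conditioned by the last vowel: -o when the last vowel of the stem is a rounded vowel (*lezo*, *ewdu*); -ege when the last vowel of the stem is an unrounded vowel (*seje*, *nibodra*, *bivki*, *fa*).
Since the last vowel of *sete* is /e/ (an unrounded vowel), it takes -ege, giving *seteege*.
Since the last vowel of *elwidu* is /u/ (a rounded vowel), it takes -o, giving *elwiduo*.

seteege, elwiduo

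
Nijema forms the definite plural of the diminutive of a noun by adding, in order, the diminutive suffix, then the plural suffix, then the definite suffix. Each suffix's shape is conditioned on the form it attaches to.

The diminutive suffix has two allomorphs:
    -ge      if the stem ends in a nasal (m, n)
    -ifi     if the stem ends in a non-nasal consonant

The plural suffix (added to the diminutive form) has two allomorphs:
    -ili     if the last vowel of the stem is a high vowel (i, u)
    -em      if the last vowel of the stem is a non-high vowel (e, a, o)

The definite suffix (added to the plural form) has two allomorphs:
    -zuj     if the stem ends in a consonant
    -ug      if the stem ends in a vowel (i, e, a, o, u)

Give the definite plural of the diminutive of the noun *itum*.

itumgeemzuj

Since the final consonant of *itum* is /m/ (a nasal), it takes -ge, giving *itumge*.
The diminutive form *itumge* — last vowel /e/ (a non-high vowel) → -em → *itumgeem*.
Since the final sound of the plural form *itumgeem* is /m/ (a consonant), it takes -zuj, giving *itumgeemzuj*.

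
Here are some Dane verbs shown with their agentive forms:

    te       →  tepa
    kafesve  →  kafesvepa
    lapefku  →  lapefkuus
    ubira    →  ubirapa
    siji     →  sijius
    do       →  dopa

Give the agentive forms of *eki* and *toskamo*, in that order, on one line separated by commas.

ekius, toskamopa

The pattern is height harmony: -us when the last vowel of the stem is a high vowel (*lapefku*, *siji*); -pa when the last vowel of the stem is a non-high vowel (*te*, *kafesve*, *ubira*, *do*).
The last vowel of *eki* is /i/, which is a high vowel, so the suffix is -us, giving *ekius*.
*toskamo* — last vowel /o/ (a non-high vowel) → -pa → *toskamopa*.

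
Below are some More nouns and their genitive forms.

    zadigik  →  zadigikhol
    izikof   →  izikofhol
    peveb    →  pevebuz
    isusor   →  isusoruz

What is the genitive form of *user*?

The suffix is conditioned by the final consonant: -hol when the stem ends in a voiceless consonant (*zadigik*, *izikof*); -uz when the stem ends in a voiced consonant (*peveb*, *isusor*).
Since the final consonant of *user* is /r/ (voiced), it takes -uz, giving *useruz*.

useruz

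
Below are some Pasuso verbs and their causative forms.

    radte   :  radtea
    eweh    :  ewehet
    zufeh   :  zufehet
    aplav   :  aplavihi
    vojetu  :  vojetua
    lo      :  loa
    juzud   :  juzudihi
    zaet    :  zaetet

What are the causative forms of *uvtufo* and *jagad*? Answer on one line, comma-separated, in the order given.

Looking at the final sound of each stem: -et when the stem ends in a voiceless consonant (*eweh*, *zufeh*, *zaet*); -ihi when the stem ends in a voiced consonant (*aplav*, *juzud*); -a when the stem ends in a vowel (*radte*, *vojetu*, *lo*).
Since the final sound of *uvtufo* is /o/ (a vowel), it takes -a, giving *uvtufoa*.
Since the final sound of *jagad* is /d/ (a voiced consonant), it takes -ihi, giving *jagadihi*.

uvtufoa, jagadihi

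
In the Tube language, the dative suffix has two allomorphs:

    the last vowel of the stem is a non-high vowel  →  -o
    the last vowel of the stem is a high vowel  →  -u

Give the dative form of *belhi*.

Since the last vowel of *belhi* is /i/ (a high vowel), it takes -u, giving *belhiu*.

belhiu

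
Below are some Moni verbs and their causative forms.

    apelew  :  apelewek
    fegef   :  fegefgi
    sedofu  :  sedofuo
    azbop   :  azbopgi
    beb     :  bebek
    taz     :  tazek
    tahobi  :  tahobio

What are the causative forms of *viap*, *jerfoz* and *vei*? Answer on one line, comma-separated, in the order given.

The suffix is conditioned by the final sound: -gi when the stem ends in a voiceless consonant (*fegef*, *azbop*); -ek when the stem ends in a voiced consonant (*apelew*, *beb*, *taz*); -o when the stem ends in a vowel (*sedofu*, *tahobi*).
The final sound of *viap* is /p/, which is a voiceless consonant, so the suffix is -gi, giving *viapgi*.
*jerfoz* — final sound /z/ (a voiced consonant) → -ek → *jerfozek*.
*vei*: final sound = /i/, a vowel → -o → *veio*.

viapgi, jerfozek, veio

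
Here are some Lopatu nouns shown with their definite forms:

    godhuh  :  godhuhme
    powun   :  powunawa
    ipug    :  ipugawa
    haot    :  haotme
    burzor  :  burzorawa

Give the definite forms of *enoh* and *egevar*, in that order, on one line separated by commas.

The pattern is voicing of the final consonant: -me when the stem ends in a voiceless consonant (*godhuh*, *haot*); -awa when the stem ends in a voiced consonant (*powun*, *ipug*, *burzor*).
*enoh*: final consonant = /h/, voiceless → -me → *enohme*.
*egevar* — final consonant /r/ (voiced) → -awa → *egevarawa*.

enohme, egevarawa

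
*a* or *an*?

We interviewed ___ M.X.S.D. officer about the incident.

an

The indefinite article is chosen by the initial *sound* of the following word, not its spelling.
The initialism *M.X.S.D.* is read letter by letter; the first letter, M, is pronounced /ɛm/, which begins with a vowel sound.
So the article is *an*: We interviewed an M.X.S.D. officer about the incident.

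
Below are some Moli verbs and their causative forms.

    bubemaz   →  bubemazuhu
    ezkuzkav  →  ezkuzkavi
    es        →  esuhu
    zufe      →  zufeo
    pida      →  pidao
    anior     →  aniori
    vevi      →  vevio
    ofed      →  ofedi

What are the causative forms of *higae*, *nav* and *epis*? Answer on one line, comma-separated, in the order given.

The suffix is conditioned by the final sound: -uhu when the stem ends in a sibilant (*bubemaz*, *es*); -i when the stem ends in a non-sibilant consonant (*ezkuzkav*, *anior*, *ofed*); -o when the stem ends in a vowel (*zufe*, *pida*, *vevi*).
*higae* — final sound /e/ (a vowel) → -o → *higaeo*.
Since the final sound of *nav* is /v/ (a non-sibilant consonant), it takes -i, giving *navi*.
*epis*: final sound = /s/, a sibilant → -uhu → *episuhu*.

higaeo, navi, episuhu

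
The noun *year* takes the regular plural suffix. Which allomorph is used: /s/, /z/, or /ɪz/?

/z/

The stem *year* ends in a voiced non-sibilant sound.
The plural suffix surfaces as /ɪz/ after sibilants, /s/ after other voiceless consonants, and /z/ after other voiced sounds.
So the plural -s on *year* is pronounced /z/.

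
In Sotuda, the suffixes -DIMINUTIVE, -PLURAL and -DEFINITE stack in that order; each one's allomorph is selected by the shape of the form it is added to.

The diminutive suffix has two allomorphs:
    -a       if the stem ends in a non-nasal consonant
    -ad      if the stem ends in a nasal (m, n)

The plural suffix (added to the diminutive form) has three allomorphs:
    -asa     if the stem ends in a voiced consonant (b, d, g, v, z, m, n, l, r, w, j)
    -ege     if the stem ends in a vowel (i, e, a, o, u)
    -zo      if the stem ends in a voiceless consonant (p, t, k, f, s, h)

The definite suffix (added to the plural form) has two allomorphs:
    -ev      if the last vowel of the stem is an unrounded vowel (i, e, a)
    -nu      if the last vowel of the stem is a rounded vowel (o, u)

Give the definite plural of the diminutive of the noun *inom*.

inomadasaev

The final consonant of *inom* is /m/, which is a nasal, so the diminutive suffix is -ad, giving *inomad*.
The diminutive form *inomad*: final sound = /d/, a voiced consonant → -asa → *inomadasa*.
Since the last vowel of the plural form *inomadasa* is /a/ (an unrounded vowel), it takes -ev, giving *inomadasaev*.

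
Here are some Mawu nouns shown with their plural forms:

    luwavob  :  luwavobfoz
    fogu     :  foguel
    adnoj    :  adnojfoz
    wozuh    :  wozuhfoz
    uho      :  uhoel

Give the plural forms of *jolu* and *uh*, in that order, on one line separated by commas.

joluel, uhfoz

The suffix is conditioned by the final sound: -foz when the stem ends in a consonant (*luwavob*, *adnoj*, *wozuh*); -el when the stem ends in a vowel (*fogu*, *uho*).
Since the final sound of *jolu* is /u/ (a vowel), it takes -el, giving *joluel*.
The final sound of *uh* is /h/, which is a consonant, so the suffix is -foz, giving *uhfoz*.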